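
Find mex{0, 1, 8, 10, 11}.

2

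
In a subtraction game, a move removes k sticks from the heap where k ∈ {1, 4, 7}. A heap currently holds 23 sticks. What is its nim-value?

2

Grundy values for subtraction set {1, 4, 7}:
k:     0  1  2  3  4  5  6  7  8  9 10 11 12 13 14 15 16 17 18 19 20 21 22 23
g(k):  0  1  0  1  2  0  1  2  0  1  0  1  2  0  1  2  0  1  0  1  2  0  1  2
So g(23) = 2.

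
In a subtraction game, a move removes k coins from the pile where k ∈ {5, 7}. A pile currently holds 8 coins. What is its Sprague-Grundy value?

Grundy values for subtraction set {5, 7}:
g(0) = mex{} = 0
g(1) = mex{} = 0
g(2) = mex{} = 0
g(3) = mex{} = 0
g(4) = mex{} = 0
g(5) = mex{0} = 1
g(6) = mex{0} = 1
g(7) = mex{0} = 1
g(8) = mex{0} = 1
So g(8) = 1.

1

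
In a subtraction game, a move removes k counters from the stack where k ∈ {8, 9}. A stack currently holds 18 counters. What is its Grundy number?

Compute g(0), g(1), … for moves {8, 9}:
k:     0  1  2  3  4  5  6  7  8  9 10 11 12 13 14 15 16 17 18
g(k):  0  0  0  0  0  0  0  0  1  1  1  1  1  1  1  1  2  0  0
So g(18) = 0.

0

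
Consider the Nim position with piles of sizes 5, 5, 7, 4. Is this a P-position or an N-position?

N-position

Write each in binary and XOR column by column:
  101  (5)
  101  (5)
  111  (7)
  100  (4)
  ---
  011  (3)
The nim-sum is 3 ≠ 0, so this is an N-position: the player to move can win.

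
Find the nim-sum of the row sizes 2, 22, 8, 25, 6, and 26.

Nim-sum: 2 ⊕ 22 ⊕ 8 ⊕ 25 ⊕ 6 ⊕ 26 = 25.

25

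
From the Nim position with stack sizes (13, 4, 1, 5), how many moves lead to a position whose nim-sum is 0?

1

Nim-sum: 13 ^ 4 ^ 1 ^ 5 = 13.
The overall nim-sum is X = 13. A stack of size p has a winning move iff p XOR X < p (reduce it to p XOR X).
  13: 13 XOR 13 = 0 < 13 — winning move (to 0).
  4: 4 XOR 13 = 9 ≥ 4 — no move.
  1: 1 XOR 13 = 12 ≥ 1 — no move.
  5: 5 XOR 13 = 8 ≥ 5 — no move.
That gives 1 winning move.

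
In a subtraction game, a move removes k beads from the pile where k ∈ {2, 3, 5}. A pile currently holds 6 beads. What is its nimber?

3

Grundy values for subtraction set {2, 3, 5}:
g(0) = mex{} = 0
g(1) = mex{} = 0
g(2) = mex{0} = 1
g(3) = mex{0} = 1
g(4) = mex{0,1} = 2
g(5) = mex{0,1} = 2
g(6) = mex{0,1,2} = 3
So g(6) = 3.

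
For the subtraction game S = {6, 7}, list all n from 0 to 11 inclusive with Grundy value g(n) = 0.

0, 1, 2, 3, 4, 5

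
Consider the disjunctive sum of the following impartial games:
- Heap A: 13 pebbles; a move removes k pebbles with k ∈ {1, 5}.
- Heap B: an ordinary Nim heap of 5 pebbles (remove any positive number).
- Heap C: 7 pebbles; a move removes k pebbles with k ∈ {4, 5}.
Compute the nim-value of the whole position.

Grundy values for heap A (subtraction set {1, 5}):
k:     0  1  2  3  4  5  6  7  8  9 10 11 12 13
g(k):  0  1  0  1  0  1  0  1  0  1  0  1  0  1
So g(13) = 1.
Heap B is a plain Nim heap of size 5, so its Grundy value is 5.
Grundy values for heap C (subtraction set {4, 5}):
k:     0  1  2  3  4  5  6  7
g(k):  0  0  0  0  1  1  1  1
So g(7) = 1.
The value of a disjunctive sum is the nim-sum of the parts.
Combined value = 1 ⊕ 5 ⊕ 1 = 5.

5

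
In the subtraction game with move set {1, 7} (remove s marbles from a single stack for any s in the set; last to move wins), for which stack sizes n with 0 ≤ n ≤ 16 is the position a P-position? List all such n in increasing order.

0, 2, 4, 6, 8, 10, 12, 14, 16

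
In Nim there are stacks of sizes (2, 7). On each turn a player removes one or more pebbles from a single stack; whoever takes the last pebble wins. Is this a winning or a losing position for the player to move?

Nim-sum: 2 ^ 7 = 5.
The nim-sum is 5 ≠ 0, so this is an N-position: the player to move can win.

Winning position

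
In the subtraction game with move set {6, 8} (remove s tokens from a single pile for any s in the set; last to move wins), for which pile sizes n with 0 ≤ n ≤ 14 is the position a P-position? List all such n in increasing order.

Compute g(0), g(1), … for moves {6, 8}:
g(0) = mex{} = 0
g(1) = mex{} = 0
g(2) = mex{} = 0
g(3) = mex{} = 0
g(4) = mex{} = 0
g(5) = mex{} = 0
g(6) = mex{0} = 1
g(7) = mex{0} = 1
g(8) = mex{0} = 1
g(9) = mex{0} = 1
g(10) = mex{0} = 1
g(11) = mex{0} = 1
g(12) = mex{0,1} = 2
g(13) = mex{0,1} = 2
g(14) = mex{1} = 0
The P-positions (g = 0) in 0..14 are 0, 1, 2, 3, 4, 5, 14.

0, 1, 2, 3, 4, 5, 14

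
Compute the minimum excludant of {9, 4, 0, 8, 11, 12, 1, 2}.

The values 0, 1, 2 are all present; 3 is the first non-negative integer missing from the set.

3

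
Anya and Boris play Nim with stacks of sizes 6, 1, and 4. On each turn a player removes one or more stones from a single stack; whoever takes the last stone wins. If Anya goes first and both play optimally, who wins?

Compute the nim-sum pairwise:
6 ^ 1 = 7
7 ^ 4 = 3
The nim-sum is 3 ≠ 0, so this is an N-position: the player to move can win; Anya has a winning move.

Anya wins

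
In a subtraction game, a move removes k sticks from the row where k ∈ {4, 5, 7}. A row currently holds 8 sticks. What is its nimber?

Compute g(0), g(1), … for moves {4, 5, 7}:
g(0) = mex{} = 0
g(1) = mex{} = 0
g(2) = mex{} = 0
g(3) = mex{} = 0
g(4) = mex{0} = 1
g(5) = mex{0} = 1
g(6) = mex{0} = 1
g(7) = mex{0} = 1
g(8) = mex{0,1} = 2
So g(8) = 2.

2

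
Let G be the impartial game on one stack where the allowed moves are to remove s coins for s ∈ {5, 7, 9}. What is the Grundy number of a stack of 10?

2

Grundy values for subtraction set {5, 7, 9}:
g(0) = mex{} = 0
g(1) = mex{} = 0
g(2) = mex{} = 0
g(3) = mex{} = 0
g(4) = mex{} = 0
g(5) = mex{0} = 1
g(6) = mex{0} = 1
g(7) = mex{0} = 1
g(8) = mex{0} = 1
g(9) = mex{0} = 1
g(10) = mex{0,1} = 2
So g(10) = 2.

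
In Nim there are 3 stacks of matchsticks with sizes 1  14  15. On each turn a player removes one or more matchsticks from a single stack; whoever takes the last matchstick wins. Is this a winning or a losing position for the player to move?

Losing position

Compute the nim-sum pairwise:
1 XOR 14 = 15
15 XOR 15 = 0
The nim-sum is 0, so this is a P-position: the player to move is in a losing position under optimal play.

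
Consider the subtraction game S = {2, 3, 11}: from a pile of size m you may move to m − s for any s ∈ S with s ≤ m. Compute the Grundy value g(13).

2

Compute g(0), g(1), … for moves {2, 3, 11}:
g(0) = mex{} = 0
g(1) = mex{} = 0
g(2) = mex{0} = 1
g(3) = mex{0} = 1
g(4) = mex{0,1} = 2
g(5) = mex{1} = 0
g(6) = mex{1,2} = 0
g(7) = mex{0,2} = 1
g(8) = mex{0} = 1
g(9) = mex{0,1} = 2
g(10) = mex{1} = 0
g(11) = mex{0,1,2} = 3
g(12) = mex{0,2} = 1
g(13) = mex{0,1,3} = 2
So g(13) = 2.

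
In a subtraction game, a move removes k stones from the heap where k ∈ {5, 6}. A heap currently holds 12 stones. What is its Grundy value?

0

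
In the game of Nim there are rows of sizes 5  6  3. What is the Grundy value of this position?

0

Bitwise XOR of the heap sizes:
  101  (5)
  110  (6)
  011  (3)
  ---
  000  (0)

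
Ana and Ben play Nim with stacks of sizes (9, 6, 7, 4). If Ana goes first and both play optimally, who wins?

Ana wins

Bitwise XOR of the heap sizes:
  1001  (9)
  0110  (6)
  0111  (7)
  0100  (4)
  ----
  1100  (12)
The nim-sum is 12 ≠ 0, so this is an N-position: the player to move can win; Ana has a winning move.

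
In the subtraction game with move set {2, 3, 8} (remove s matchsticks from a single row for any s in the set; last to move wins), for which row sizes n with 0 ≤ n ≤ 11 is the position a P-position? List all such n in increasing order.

0, 1, 5, 6, 10, 11

Compute g(0), g(1), … for moves {2, 3, 8}:
g(0) = mex{} = 0
g(1) = mex{} = 0
g(2) = mex{0} = 1
g(3) = mex{0} = 1
g(4) = mex{0,1} = 2
g(5) = mex{1} = 0
g(6) = mex{1,2} = 0
g(7) = mex{0,2} = 1
g(8) = mex{0} = 1
g(9) = mex{0,1} = 2
g(10) = mex{1} = 0
g(11) = mex{1,2} = 0
The P-positions (g = 0) in 0..11 are 0, 1, 5, 6, 10, 11.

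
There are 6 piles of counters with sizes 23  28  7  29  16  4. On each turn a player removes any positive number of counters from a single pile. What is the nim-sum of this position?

Nim-sum: 23 ^ 28 ^ 7 ^ 29 ^ 16 ^ 4 = 5.

5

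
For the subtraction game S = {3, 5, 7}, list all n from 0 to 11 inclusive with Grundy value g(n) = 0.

0, 1, 2, 10, 11

Build the Grundy sequence with g(k) = mex{g(k−s) : s ∈ {3, 5, 7}, s ≤ k}:
g(0) = mex{} = 0
g(1) = mex{} = 0
g(2) = mex{} = 0
g(3) = mex{0} = 1
g(4) = mex{0} = 1
g(5) = mex{0} = 1
g(6) = mex{0,1} = 2
g(7) = mex{0,1} = 2
g(8) = mex{0,1} = 2
g(9) = mex{0,1,2} = 3
g(10) = mex{1,2} = 0
g(11) = mex{1,2} = 0
The P-positions (g = 0) in 0..11 are 0, 1, 2, 10, 11.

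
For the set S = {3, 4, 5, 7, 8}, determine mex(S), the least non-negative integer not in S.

0 is not in the set, so the mex is 0.

0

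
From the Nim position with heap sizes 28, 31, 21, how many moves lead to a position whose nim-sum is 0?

In binary:
  11100  (28)
  11111  (31)
  10101  (21)
  -----
  10110  (22)
The overall nim-sum is X = 22. A heap of size p has a winning move iff p XOR X < p (reduce it to p XOR X).
  28: 28 XOR 22 = 10 < 28 — winning move (to 10).
  31: 31 XOR 22 = 9 < 31 — winning move (to 9).
  21: 21 XOR 22 = 3 < 21 — winning move (to 3).
That gives 3 winning moves.

3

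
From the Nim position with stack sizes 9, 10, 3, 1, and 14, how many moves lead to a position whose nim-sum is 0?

3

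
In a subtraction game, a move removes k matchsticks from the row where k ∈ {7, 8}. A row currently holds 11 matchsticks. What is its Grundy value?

Compute g(0), g(1), … for moves {7, 8}:
k:     0  1  2  3  4  5  6  7  8  9 10 11
g(k):  0  0  0  0  0  0  0  1  1  1  1  1
So g(11) = 1.

1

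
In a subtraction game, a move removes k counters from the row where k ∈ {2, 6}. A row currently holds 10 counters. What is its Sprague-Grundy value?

1

Grundy values for subtraction set {2, 6}:
k:     0  1  2  3  4  5  6  7  8  9 10
g(k):  0  0  1  1  0  0  1  1  0  0  1
So g(10) = 1.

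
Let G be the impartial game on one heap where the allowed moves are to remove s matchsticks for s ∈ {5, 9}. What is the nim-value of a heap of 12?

Build the Grundy sequence with g(k) = mex{g(k−s) : s ∈ {5, 9}, s ≤ k}:
k:     0  1  2  3  4  5  6  7  8  9 10 11 12
g(k):  0  0  0  0  0  1  1  1  1  1  2  2  2
So g(12) = 2.

2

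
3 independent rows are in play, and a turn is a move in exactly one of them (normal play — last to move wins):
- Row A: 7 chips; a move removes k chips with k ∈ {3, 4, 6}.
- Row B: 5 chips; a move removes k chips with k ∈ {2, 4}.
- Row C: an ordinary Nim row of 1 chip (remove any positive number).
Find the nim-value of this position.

For row A, compute g(0), g(1), … with moves {3, 4, 6}:
g(0) = mex{} = 0
g(1) = mex{} = 0
g(2) = mex{} = 0
g(3) = mex{0} = 1
g(4) = mex{0} = 1
g(5) = mex{0} = 1
g(6) = mex{0,1} = 2
g(7) = mex{0,1} = 2
So g(7) = 2.
Grundy values for row B (subtraction set {2, 4}):
k:     0  1  2  3  4  5
g(k):  0  0  1  1  2  2
So g(5) = 2.
Row C is a plain Nim row of size 1, so its Grundy value is 1.
The value of a disjunctive sum is the nim-sum of the parts.
Combined value = 2 XOR 2 XOR 1 = 1.

1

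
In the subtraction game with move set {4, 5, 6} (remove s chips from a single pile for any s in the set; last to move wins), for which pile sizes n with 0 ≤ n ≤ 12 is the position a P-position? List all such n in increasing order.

Compute g(0), g(1), … for moves {4, 5, 6}:
g(0) = mex{} = 0
g(1) = mex{} = 0
g(2) = mex{} = 0
g(3) = mex{} = 0
g(4) = mex{0} = 1
g(5) = mex{0} = 1
g(6) = mex{0} = 1
g(7) = mex{0} = 1
g(8) = mex{0,1} = 2
g(9) = mex{0,1} = 2
g(10) = mex{1} = 0
g(11) = mex{1} = 0
g(12) = mex{1,2} = 0
The P-positions (g = 0) in 0..12 are 0, 1, 2, 3, 10, 11, 12.

0, 1, 2, 3, 10, 11, 12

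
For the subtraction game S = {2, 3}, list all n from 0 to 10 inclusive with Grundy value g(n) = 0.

0, 1, 5, 6, 10

Compute g(0), g(1), … for moves {2, 3}:
g(0) = mex{} = 0
g(1) = mex{} = 0
g(2) = mex{0} = 1
g(3) = mex{0} = 1
g(4) = mex{0,1} = 2
g(5) = mex{1} = 0
g(6) = mex{1,2} = 0
g(7) = mex{0,2} = 1
g(8) = mex{0} = 1
g(9) = mex{0,1} = 2
g(10) = mex{1} = 0
The P-positions (g = 0) in 0..10 are 0, 1, 5, 6, 10.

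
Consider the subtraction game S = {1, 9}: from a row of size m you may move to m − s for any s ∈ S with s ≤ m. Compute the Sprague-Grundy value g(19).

Build the Grundy sequence with g(k) = mex{g(k−s) : s ∈ {1, 9}, s ≤ k}:
k:     0  1  2  3  4  5  6  7  8  9 10 11 12 13 14 15 16 17 18 19
g(k):  0  1  0  1  0  1  0  1  0  1  0  1  0  1  0  1  0  1  0  1
So g(19) = 1.

1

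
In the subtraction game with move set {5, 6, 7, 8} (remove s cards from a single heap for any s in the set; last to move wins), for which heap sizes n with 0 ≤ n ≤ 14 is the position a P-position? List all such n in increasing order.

0, 1, 2, 3, 4, 13, 14

Compute g(0), g(1), … for moves {5, 6, 7, 8}:
g(0) = mex{} = 0
g(1) = mex{} = 0
g(2) = mex{} = 0
g(3) = mex{} = 0
g(4) = mex{} = 0
g(5) = mex{0} = 1
g(6) = mex{0} = 1
g(7) = mex{0} = 1
g(8) = mex{0} = 1
g(9) = mex{0} = 1
g(10) = mex{0,1} = 2
g(11) = mex{0,1} = 2
g(12) = mex{0,1} = 2
g(13) = mex{1} = 0
g(14) = mex{1} = 0
The P-positions (g = 0) in 0..14 are 0, 1, 2, 3, 4, 13, 14.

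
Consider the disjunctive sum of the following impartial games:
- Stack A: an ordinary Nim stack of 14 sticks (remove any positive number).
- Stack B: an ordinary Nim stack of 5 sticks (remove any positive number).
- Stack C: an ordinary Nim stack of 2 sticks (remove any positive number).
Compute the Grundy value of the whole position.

9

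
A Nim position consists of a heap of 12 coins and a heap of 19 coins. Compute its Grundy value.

31

Write each in binary and XOR column by column:
  01100  (12)
  10011  (19)
  -----
  11111  (31)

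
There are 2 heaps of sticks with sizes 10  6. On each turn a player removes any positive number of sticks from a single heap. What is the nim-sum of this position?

12

In binary:
  1010  (10)
  0110  (6)
  ----
  1100  (12)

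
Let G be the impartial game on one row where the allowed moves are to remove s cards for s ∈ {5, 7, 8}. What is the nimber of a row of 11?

Compute g(0), g(1), … for moves {5, 7, 8}:
g(0) = mex{} = 0
g(1) = mex{} = 0
g(2) = mex{} = 0
g(3) = mex{} = 0
g(4) = mex{} = 0
g(5) = mex{0} = 1
g(6) = mex{0} = 1
g(7) = mex{0} = 1
g(8) = mex{0} = 1
g(9) = mex{0} = 1
g(10) = mex{0,1} = 2
g(11) = mex{0,1} = 2
So g(11) = 2.

2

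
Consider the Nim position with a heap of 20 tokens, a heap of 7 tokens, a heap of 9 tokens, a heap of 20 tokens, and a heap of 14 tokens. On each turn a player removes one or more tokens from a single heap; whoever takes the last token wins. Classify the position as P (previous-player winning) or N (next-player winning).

P-position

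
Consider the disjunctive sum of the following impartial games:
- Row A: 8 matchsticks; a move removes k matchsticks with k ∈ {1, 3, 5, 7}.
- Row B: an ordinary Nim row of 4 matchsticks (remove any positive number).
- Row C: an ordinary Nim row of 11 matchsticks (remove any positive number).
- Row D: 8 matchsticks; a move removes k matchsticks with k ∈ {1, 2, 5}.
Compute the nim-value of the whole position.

13

Grundy values for row A (subtraction set {1, 3, 5, 7}):
g(0) = mex{} = 0
g(1) = mex{0} = 1
g(2) = mex{1} = 0
g(3) = mex{0} = 1
g(4) = mex{1} = 0
g(5) = mex{0} = 1
g(6) = mex{1} = 0
g(7) = mex{0} = 1
g(8) = mex{1} = 0
So g(8) = 0.
Row B is a plain Nim row of size 4, so its Grundy value is 4.
Row C is a plain Nim row of size 11, so its Grundy value is 11.
Build the Grundy sequence for row D with g(k) = mex{g(k−s) : s ∈ {1, 2, 5}, s ≤ k}:
g(0) = mex{} = 0
g(1) = mex{0} = 1
g(2) = mex{0,1} = 2
g(3) = mex{1,2} = 0
g(4) = mex{0,2} = 1
g(5) = mex{0,1} = 2
g(6) = mex{1,2} = 0
g(7) = mex{0,2} = 1
g(8) = mex{0,1} = 2
So g(8) = 2.
By the Sprague-Grundy theorem, the Grundy value of a sum of independent games is the XOR of the component values.
Combined value = 0 ⊕ 4 ⊕ 11 ⊕ 2 = 13.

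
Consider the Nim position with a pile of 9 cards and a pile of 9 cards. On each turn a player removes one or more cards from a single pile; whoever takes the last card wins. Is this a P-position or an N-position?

P-position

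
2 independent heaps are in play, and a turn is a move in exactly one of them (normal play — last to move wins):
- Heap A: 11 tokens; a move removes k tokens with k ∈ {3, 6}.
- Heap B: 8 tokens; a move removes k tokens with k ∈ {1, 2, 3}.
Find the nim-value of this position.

0

Build the Grundy sequence for heap A with g(k) = mex{g(k−s) : s ∈ {3, 6}, s ≤ k}:
g(0) = mex{} = 0
g(1) = mex{} = 0
g(2) = mex{} = 0
g(3) = mex{0} = 1
g(4) = mex{0} = 1
g(5) = mex{0} = 1
g(6) = mex{0,1} = 2
g(7) = mex{0,1} = 2
g(8) = mex{0,1} = 2
g(9) = mex{1,2} = 0
g(10) = mex{1,2} = 0
g(11) = mex{1,2} = 0
So g(11) = 0.
For heap B, compute g(0), g(1), … with moves {1, 2, 3}:
g(0) = mex{} = 0
g(1) = mex{0} = 1
g(2) = mex{0,1} = 2
g(3) = mex{0,1,2} = 3
g(4) = mex{1,2,3} = 0
g(5) = mex{0,2,3} = 1
g(6) = mex{0,1,3} = 2
g(7) = mex{0,1,2} = 3
g(8) = mex{1,2,3} = 0
So g(8) = 0.
By the Sprague-Grundy theorem, the Grundy value of a sum of independent games is the XOR of the component values.
Combined value = 0 XOR 0 = 0.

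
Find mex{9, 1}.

0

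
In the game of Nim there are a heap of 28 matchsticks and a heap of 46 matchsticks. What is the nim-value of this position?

50

Compute the nim-sum pairwise:
28 XOR 46 = 50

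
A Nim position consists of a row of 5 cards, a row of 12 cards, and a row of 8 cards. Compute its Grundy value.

Nim-sum: 5 XOR 12 XOR 8 = 1.

1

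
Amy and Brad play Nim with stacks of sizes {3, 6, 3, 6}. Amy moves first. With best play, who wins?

In binary:
  011  (3)
  110  (6)
  011  (3)
  110  (6)
  ---
  000  (0)
The nim-sum is 0, so this is a P-position: the player to move is in a losing position under optimal play; Amy is about to move from it and so loses — Brad wins.

Brad wins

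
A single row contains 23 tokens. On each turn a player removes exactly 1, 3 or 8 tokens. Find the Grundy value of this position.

1

Grundy values for subtraction set {1, 3, 8}:
k:     0  1  2  3  4  5  6  7  8  9 10 11 12 13 14 15 16 17 18 19 20 21 22 23
g(k):  0  1  0  1  0  1  0  1  2  3  2  0  1  0  1  0  1  0  1  2  3  2  0  1
So g(23) = 1.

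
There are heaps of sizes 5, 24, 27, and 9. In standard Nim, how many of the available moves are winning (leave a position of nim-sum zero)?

3

Nim-sum: 5 XOR 24 XOR 27 XOR 9 = 15.
The overall nim-sum is X = 15. A heap of size p has a winning move iff p XOR X < p (reduce it to p XOR X).
  5: 5 XOR 15 = 10 ≥ 5 — no move.
  24: 24 XOR 15 = 23 < 24 — winning move (to 23).
  27: 27 XOR 15 = 20 < 27 — winning move (to 20).
  9: 9 XOR 15 = 6 < 9 — winning move (to 6).
That gives 3 winning moves.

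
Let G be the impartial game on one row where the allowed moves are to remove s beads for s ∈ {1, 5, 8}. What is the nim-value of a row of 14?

1

Compute g(0), g(1), … for moves {1, 5, 8}:
k:     0  1  2  3  4  5  6  7  8  9 10 11 12 13 14
g(k):  0  1  0  1  0  1  0  1  2  3  2  3  2  0  1
So g(14) = 1.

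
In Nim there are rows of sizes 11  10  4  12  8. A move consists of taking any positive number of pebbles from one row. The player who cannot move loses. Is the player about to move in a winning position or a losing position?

Write each in binary and XOR column by column:
  1011  (11)
  1010  (10)
  0100  (4)
  1100  (12)
  1000  (8)
  ----
  0001  (1)
The nim-sum is 1 ≠ 0, so this is an N-position: the player to move can win.

Winning position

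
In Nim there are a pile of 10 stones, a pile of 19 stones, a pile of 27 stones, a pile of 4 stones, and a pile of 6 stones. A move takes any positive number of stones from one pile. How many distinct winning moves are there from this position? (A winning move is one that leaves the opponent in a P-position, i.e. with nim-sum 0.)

0

Compute the nim-sum pairwise:
10 ⊕ 19 = 25
25 ⊕ 27 = 2
2 ⊕ 4 = 6
6 ⊕ 6 = 0
The nim-sum is already 0, so every move leaves a nonzero nim-sum — there are no winning moves.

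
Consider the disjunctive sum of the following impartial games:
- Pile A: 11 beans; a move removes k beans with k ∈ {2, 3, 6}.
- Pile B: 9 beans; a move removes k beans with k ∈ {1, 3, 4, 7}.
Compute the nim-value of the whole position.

0

For pile A, compute g(0), g(1), … with moves {2, 3, 6}:
g(0) = mex{} = 0
g(1) = mex{} = 0
g(2) = mex{0} = 1
g(3) = mex{0} = 1
g(4) = mex{0,1} = 2
g(5) = mex{1} = 0
g(6) = mex{0,1,2} = 3
g(7) = mex{0,2} = 1
g(8) = mex{0,1,3} = 2
g(9) = mex{1,3} = 0
g(10) = mex{1,2} = 0
g(11) = mex{0,2} = 1
So g(11) = 1.
Build the Grundy sequence for pile B with g(k) = mex{g(k−s) : s ∈ {1, 3, 4, 7}, s ≤ k}:
k:     0  1  2  3  4  5  6  7  8  9
g(k):  0  1  0  1  2  3  2  3  0  1
So g(9) = 1.
The value of a disjunctive sum is the nim-sum of the parts.
Combined value = 1 XOR 1 = 0.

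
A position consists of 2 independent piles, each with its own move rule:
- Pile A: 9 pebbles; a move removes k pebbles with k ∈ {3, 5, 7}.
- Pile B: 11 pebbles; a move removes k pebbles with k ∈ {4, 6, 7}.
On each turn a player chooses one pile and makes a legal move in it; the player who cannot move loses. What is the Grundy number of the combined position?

3

Grundy values for pile A (subtraction set {3, 5, 7}):
g(0) = mex{} = 0
g(1) = mex{} = 0
g(2) = mex{} = 0
g(3) = mex{0} = 1
g(4) = mex{0} = 1
g(5) = mex{0} = 1
g(6) = mex{0,1} = 2
g(7) = mex{0,1} = 2
g(8) = mex{0,1} = 2
g(9) = mex{0,1,2} = 3
So g(9) = 3.
For pile B, compute g(0), g(1), … with moves {4, 6, 7}:
g(0) = mex{} = 0
g(1) = mex{} = 0
g(2) = mex{} = 0
g(3) = mex{} = 0
g(4) = mex{0} = 1
g(5) = mex{0} = 1
g(6) = mex{0} = 1
g(7) = mex{0} = 1
g(8) = mex{0,1} = 2
g(9) = mex{0,1} = 2
g(10) = mex{0,1} = 2
g(11) = mex{1} = 0
So g(11) = 0.
By the Sprague-Grundy theorem, the Grundy value of a sum of independent games is the XOR of the component values.
Combined value = 3 XOR 0 = 3.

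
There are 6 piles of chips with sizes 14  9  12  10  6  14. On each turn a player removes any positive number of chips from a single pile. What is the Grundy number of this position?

9

Compute the nim-sum pairwise:
14 ⊕ 9 = 7
7 ⊕ 12 = 11
11 ⊕ 10 = 1
1 ⊕ 6 = 7
7 ⊕ 14 = 9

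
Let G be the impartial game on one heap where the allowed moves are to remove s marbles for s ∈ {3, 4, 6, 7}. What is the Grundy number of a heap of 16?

2

Grundy values for subtraction set {3, 4, 6, 7}:
k:     0  1  2  3  4  5  6  7  8  9 10 11 12 13 14 15 16
g(k):  0  0  0  1  1  1  2  2  2  3  0  0  0  1  1  1  2
So g(16) = 2.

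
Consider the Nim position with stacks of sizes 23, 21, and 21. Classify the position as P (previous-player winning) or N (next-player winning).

Compute the nim-sum pairwise:
23 ^ 21 = 2
2 ^ 21 = 23
The nim-sum is 23 ≠ 0, so this is an N-position: the player to move can win.

N-position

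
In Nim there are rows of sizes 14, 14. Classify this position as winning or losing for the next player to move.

Losing position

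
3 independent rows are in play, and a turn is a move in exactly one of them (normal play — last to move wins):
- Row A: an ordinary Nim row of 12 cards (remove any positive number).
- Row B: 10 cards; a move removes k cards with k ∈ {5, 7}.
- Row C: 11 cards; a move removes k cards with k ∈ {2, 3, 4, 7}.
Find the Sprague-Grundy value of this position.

Row A is a plain Nim row of size 12, so its Grundy value is 12.
Build the Grundy sequence for row B with g(k) = mex{g(k−s) : s ∈ {5, 7}, s ≤ k}:
g(0) = mex{} = 0
g(1) = mex{} = 0
g(2) = mex{} = 0
g(3) = mex{} = 0
g(4) = mex{} = 0
g(5) = mex{0} = 1
g(6) = mex{0} = 1
g(7) = mex{0} = 1
g(8) = mex{0} = 1
g(9) = mex{0} = 1
g(10) = mex{0,1} = 2
So g(10) = 2.
Grundy values for row C (subtraction set {2, 3, 4, 7}):
k:     0  1  2  3  4  5  6  7  8  9 10 11
g(k):  0  0  1  1  2  2  0  3  1  4  2  0
So g(11) = 0.
By the Sprague-Grundy theorem, the Grundy value of a sum of independent games is the XOR of the component values.
Combined value = 12 XOR 2 XOR 0 = 14.

14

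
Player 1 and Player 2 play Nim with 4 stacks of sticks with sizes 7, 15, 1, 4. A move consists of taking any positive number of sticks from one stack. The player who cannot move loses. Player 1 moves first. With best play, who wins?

Player 1 wins

Nim-sum: 7 XOR 15 XOR 1 XOR 4 = 13.
The nim-sum is 13 ≠ 0, so this is an N-position: the player to move can win; Player 1 has a winning move.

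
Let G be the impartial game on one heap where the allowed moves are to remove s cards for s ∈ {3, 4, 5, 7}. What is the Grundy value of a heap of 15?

1

Grundy values for subtraction set {3, 4, 5, 7}:
k:     0  1  2  3  4  5  6  7  8  9 10 11 12 13 14 15
g(k):  0  0  0  1  1  1  2  2  2  3  0  0  0  1  1  1
So g(15) = 1.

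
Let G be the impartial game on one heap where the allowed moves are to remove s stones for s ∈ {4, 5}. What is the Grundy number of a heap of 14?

1

Compute g(0), g(1), … for moves {4, 5}:
k:     0  1  2  3  4  5  6  7  8  9 10 11 12 13 14
g(k):  0  0  0  0  1  1  1  1  2  0  0  0  0  1  1
So g(14) = 1.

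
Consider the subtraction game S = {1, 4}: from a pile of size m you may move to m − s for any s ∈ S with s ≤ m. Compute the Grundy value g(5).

0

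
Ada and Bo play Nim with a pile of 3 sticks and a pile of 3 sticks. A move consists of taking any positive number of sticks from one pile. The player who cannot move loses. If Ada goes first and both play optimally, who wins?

Bo wins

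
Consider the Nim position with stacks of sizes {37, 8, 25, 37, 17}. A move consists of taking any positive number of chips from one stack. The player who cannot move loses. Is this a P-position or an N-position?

Compute the nim-sum pairwise:
37 XOR 8 = 45
45 XOR 25 = 52
52 XOR 37 = 17
17 XOR 17 = 0
The nim-sum is 0, so this is a P-position: the player to move is in a losing position under optimal play.

P-position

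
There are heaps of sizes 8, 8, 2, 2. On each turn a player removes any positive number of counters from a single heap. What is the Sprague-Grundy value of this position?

Nim-sum: 8 XOR 8 XOR 2 XOR 2 = 0.

0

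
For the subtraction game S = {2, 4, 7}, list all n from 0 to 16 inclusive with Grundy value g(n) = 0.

Build the Grundy sequence with g(k) = mex{g(k−s) : s ∈ {2, 4, 7}, s ≤ k}:
k:     0  1  2  3  4  5  6  7  8  9 10 11 12 13 14 15 16
g(k):  0  0  1  1  2  2  0  3  1  0  2  1  0  2  1  0  2
The P-positions (g = 0) in 0..16 are 0, 1, 6, 9, 12, 15.

0, 1, 6, 9, 12, 15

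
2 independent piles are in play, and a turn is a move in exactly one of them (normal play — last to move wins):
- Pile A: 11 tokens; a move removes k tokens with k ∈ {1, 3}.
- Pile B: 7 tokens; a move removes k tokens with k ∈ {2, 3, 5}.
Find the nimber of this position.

1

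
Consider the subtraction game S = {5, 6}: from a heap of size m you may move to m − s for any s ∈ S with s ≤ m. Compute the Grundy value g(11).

0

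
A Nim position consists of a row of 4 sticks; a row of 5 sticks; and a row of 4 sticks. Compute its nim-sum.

Nim-sum: 4 ⊕ 5 ⊕ 4 = 5.

5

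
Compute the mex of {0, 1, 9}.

2

The values 0, 1 are all present; 2 is the first non-negative integer missing from the set.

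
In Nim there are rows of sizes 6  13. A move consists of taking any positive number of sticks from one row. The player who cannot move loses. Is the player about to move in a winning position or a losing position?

Winning position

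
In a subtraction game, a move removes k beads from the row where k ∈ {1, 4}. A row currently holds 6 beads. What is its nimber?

Compute g(0), g(1), … for moves {1, 4}:
g(0) = mex{} = 0
g(1) = mex{0} = 1
g(2) = mex{1} = 0
g(3) = mex{0} = 1
g(4) = mex{0,1} = 2
g(5) = mex{1,2} = 0
g(6) = mex{0} = 1
So g(6) = 1.

1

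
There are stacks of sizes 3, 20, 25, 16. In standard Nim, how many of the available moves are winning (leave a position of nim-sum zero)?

3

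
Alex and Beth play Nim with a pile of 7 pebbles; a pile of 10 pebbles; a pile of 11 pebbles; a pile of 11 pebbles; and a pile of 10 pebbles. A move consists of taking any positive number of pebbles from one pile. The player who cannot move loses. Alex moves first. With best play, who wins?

Nim-sum: 7 XOR 10 XOR 11 XOR 11 XOR 10 = 7.
The nim-sum is 7 ≠ 0, so this is an N-position: the player to move can win; Alex has a winning move.

Alex wins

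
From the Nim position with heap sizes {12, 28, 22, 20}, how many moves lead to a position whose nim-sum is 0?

Compute the nim-sum pairwise:
12 XOR 28 = 16
16 XOR 22 = 6
6 XOR 20 = 18
The overall nim-sum is X = 18. A heap of size p has a winning move iff p XOR X < p (reduce it to p XOR X).
  12: 12 XOR 18 = 30 ≥ 12 — no move.
  28: 28 XOR 18 = 14 < 28 — winning move (to 14).
  22: 22 XOR 18 = 4 < 22 — winning move (to 4).
  20: 20 XOR 18 = 6 < 20 — winning move (to 6).
That gives 3 winning moves.

3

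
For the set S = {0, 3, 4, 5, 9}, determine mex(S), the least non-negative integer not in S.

0 is in the set but 1 is not, so the mex is 1.

1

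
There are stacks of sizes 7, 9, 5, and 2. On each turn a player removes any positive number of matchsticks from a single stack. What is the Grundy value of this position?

9

In binary:
  0111  (7)
  1001  (9)
  0101  (5)
  0010  (2)
  ----
  1001  (9)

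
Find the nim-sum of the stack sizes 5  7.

2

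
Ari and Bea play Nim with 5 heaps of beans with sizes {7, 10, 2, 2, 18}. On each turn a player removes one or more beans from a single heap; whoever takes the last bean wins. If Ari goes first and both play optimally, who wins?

Ari wins

Write each in binary and XOR column by column:
  00111  (7)
  01010  (10)
  00010  (2)
  00010  (2)
  10010  (18)
  -----
  11111  (31)
The nim-sum is 31 ≠ 0, so this is an N-position: the player to move can win; Ari has a winning move.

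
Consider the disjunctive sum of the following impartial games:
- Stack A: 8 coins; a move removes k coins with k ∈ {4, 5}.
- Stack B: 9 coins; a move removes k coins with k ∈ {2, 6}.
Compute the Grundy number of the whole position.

For stack A, compute g(0), g(1), … with moves {4, 5}:
k:     0  1  2  3  4  5  6  7  8
g(k):  0  0  0  0  1  1  1  1  2
So g(8) = 2.
Grundy values for stack B (subtraction set {2, 6}):
k:     0  1  2  3  4  5  6  7  8  9
g(k):  0  0  1  1  0  0  1  1  0  0
So g(9) = 0.
The value of a disjunctive sum is the nim-sum of the parts.
Combined value = 2 ⊕ 0 = 2.

2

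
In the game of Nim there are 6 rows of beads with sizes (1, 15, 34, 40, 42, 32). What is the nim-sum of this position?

14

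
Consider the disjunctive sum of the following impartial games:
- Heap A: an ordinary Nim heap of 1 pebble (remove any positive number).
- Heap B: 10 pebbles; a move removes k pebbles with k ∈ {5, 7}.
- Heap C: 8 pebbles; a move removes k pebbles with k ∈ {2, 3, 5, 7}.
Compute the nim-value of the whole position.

7

Heap A is a plain Nim heap of size 1, so its Grundy value is 1.
Build the Grundy sequence for heap B with g(k) = mex{g(k−s) : s ∈ {5, 7}, s ≤ k}:
g(0) = mex{} = 0
g(1) = mex{} = 0
g(2) = mex{} = 0
g(3) = mex{} = 0
g(4) = mex{} = 0
g(5) = mex{0} = 1
g(6) = mex{0} = 1
g(7) = mex{0} = 1
g(8) = mex{0} = 1
g(9) = mex{0} = 1
g(10) = mex{0,1} = 2
So g(10) = 2.
For heap C, compute g(0), g(1), … with moves {2, 3, 5, 7}:
k:     0  1  2  3  4  5  6  7  8
g(k):  0  0  1  1  2  2  3  3  4
So g(8) = 4.
The value of a disjunctive sum is the nim-sum of the parts.
Combined value = 1 ⊕ 2 ⊕ 4 = 7.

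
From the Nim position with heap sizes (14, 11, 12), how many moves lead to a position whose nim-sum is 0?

3

Compute the nim-sum pairwise:
14 XOR 11 = 5
5 XOR 12 = 9
The overall nim-sum is X = 9. A heap of size p has a winning move iff p XOR X < p (reduce it to p XOR X).
  14: 14 XOR 9 = 7 < 14 — winning move (to 7).
  11: 11 XOR 9 = 2 < 11 — winning move (to 2).
  12: 12 XOR 9 = 5 < 12 — winning move (to 5).
That gives 3 winning moves.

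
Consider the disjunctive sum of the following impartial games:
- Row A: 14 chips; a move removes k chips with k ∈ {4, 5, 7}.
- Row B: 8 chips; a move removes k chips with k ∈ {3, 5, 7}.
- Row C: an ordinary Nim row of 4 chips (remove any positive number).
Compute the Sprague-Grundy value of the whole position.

6

Grundy values for row A (subtraction set {4, 5, 7}):
k:     0  1  2  3  4  5  6  7  8  9 10 11 12 13 14
g(k):  0  0  0  0  1  1  1  1  2  2  2  0  0  0  0
So g(14) = 0.
Build the Grundy sequence for row B with g(k) = mex{g(k−s) : s ∈ {3, 5, 7}, s ≤ k}:
g(0) = mex{} = 0
g(1) = mex{} = 0
g(2) = mex{} = 0
g(3) = mex{0} = 1
g(4) = mex{0} = 1
g(5) = mex{0} = 1
g(6) = mex{0,1} = 2
g(7) = mex{0,1} = 2
g(8) = mex{0,1} = 2
So g(8) = 2.
Row C is a plain Nim row of size 4, so its Grundy value is 4.
The value of a disjunctive sum is the nim-sum of the parts.
Combined value = 0 ⊕ 2 ⊕ 4 = 6.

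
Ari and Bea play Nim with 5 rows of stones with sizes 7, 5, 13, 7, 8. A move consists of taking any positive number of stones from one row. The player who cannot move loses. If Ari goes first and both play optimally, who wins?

Bea wins

Write each in binary and XOR column by column:
  0111  (7)
  0101  (5)
  1101  (13)
  0111  (7)
  1000  (8)
  ----
  0000  (0)
The nim-sum is 0, so this is a P-position: the player to move is in a losing position under optimal play; Ari is about to move from it and so loses — Bea wins.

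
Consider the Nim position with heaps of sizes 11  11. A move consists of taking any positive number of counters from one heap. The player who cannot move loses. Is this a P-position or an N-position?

Nim-sum: 11 ⊕ 11 = 0.
The nim-sum is 0, so this is a P-position: the player to move is in a losing position under optimal play.

P-position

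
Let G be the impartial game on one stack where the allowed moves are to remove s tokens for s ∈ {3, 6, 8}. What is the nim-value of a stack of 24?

0

Compute g(0), g(1), … for moves {3, 6, 8}:
k:     0  1  2  3  4  5  6  7  8  9 10 11 12 13 14 15 16 17 18 19 20 21 22 23 24
g(k):  0  0  0  1  1  1  2  2  2  3  3  0  0  0  1  1  1  2  2  2  3  3  0  0  0
So g(24) = 0.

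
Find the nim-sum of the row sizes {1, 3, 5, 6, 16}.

17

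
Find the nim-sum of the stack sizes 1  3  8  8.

Compute the nim-sum pairwise:
1 XOR 3 = 2
2 XOR 8 = 10
10 XOR 8 = 2

2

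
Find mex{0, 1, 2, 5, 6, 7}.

The values 0, 1, 2 are all present; 3 is the first non-negative integer missing from the set.

3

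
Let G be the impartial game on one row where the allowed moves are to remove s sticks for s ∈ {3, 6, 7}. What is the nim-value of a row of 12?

Build the Grundy sequence with g(k) = mex{g(k−s) : s ∈ {3, 6, 7}, s ≤ k}:
g(0) = mex{} = 0
g(1) = mex{} = 0
g(2) = mex{} = 0
g(3) = mex{0} = 1
g(4) = mex{0} = 1
g(5) = mex{0} = 1
g(6) = mex{0,1} = 2
g(7) = mex{0,1} = 2
g(8) = mex{0,1} = 2
g(9) = mex{0,1,2} = 3
g(10) = mex{1,2} = 0
g(11) = mex{1,2} = 0
g(12) = mex{1,2,3} = 0
So g(12) = 0.

0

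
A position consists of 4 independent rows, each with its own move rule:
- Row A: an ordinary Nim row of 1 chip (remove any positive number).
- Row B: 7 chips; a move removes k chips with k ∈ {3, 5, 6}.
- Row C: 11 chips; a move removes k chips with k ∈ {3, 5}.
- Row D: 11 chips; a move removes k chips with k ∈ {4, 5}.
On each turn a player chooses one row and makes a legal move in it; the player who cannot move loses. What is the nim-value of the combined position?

2

Row A is a plain Nim row of size 1, so its Grundy value is 1.
Build the Grundy sequence for row B with g(k) = mex{g(k−s) : s ∈ {3, 5, 6}, s ≤ k}:
k:     0  1  2  3  4  5  6  7
g(k):  0  0  0  1  1  1  2  2
So g(7) = 2.
For row C, compute g(0), g(1), … with moves {3, 5}:
g(0) = mex{} = 0
g(1) = mex{} = 0
g(2) = mex{} = 0
g(3) = mex{0} = 1
g(4) = mex{0} = 1
g(5) = mex{0} = 1
g(6) = mex{0,1} = 2
g(7) = mex{0,1} = 2
g(8) = mex{1} = 0
g(9) = mex{1,2} = 0
g(10) = mex{1,2} = 0
g(11) = mex{0,2} = 1
So g(11) = 1.
For row D, compute g(0), g(1), … with moves {4, 5}:
g(0) = mex{} = 0
g(1) = mex{} = 0
g(2) = mex{} = 0
g(3) = mex{} = 0
g(4) = mex{0} = 1
g(5) = mex{0} = 1
g(6) = mex{0} = 1
g(7) = mex{0} = 1
g(8) = mex{0,1} = 2
g(9) = mex{1} = 0
g(10) = mex{1} = 0
g(11) = mex{1} = 0
So g(11) = 0.
The value of a disjunctive sum is the nim-sum of the parts.
Combined value = 1 XOR 2 XOR 1 XOR 0 = 2.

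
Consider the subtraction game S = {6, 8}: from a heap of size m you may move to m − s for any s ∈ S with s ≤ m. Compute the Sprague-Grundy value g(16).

Grundy values for subtraction set {6, 8}:
k:     0  1  2  3  4  5  6  7  8  9 10 11 12 13 14 15 16
g(k):  0  0  0  0  0  0  1  1  1  1  1  1  2  2  0  0  0
So g(16) = 0.

0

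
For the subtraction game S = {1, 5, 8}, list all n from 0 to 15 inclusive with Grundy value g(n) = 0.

Grundy values for subtraction set {1, 5, 8}:
k:     0  1  2  3  4  5  6  7  8  9 10 11 12 13 14 15
g(k):  0  1  0  1  0  1  0  1  2  3  2  3  2  0  1  0
The P-positions (g = 0) in 0..15 are 0, 2, 4, 6, 13, 15.

0, 2, 4, 6, 13, 15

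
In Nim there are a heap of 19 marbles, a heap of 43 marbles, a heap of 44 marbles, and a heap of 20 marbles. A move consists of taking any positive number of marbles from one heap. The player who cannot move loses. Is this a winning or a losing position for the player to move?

Losing position

Nim-sum: 19 ^ 43 ^ 44 ^ 20 = 0.
The nim-sum is 0, so this is a P-position: the player to move is in a losing position under optimal play.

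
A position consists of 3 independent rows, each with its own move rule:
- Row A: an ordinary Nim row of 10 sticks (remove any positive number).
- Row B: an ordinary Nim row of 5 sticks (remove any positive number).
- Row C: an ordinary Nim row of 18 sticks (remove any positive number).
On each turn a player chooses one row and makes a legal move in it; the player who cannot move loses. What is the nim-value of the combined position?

29

Row A is a plain Nim row of size 10, so its Grundy value is 10.
Row B is a plain Nim row of size 5, so its Grundy value is 5.
Row C is a plain Nim row of size 18, so its Grundy value is 18.
By the Sprague-Grundy theorem, the Grundy value of a sum of independent games is the XOR of the component values.
Combined value = 10 ⊕ 5 ⊕ 18 = 29.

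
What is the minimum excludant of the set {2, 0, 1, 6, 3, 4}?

5

The values 0, 1, 2, 3, 4 are all present; 5 is the first non-negative integer missing from the set.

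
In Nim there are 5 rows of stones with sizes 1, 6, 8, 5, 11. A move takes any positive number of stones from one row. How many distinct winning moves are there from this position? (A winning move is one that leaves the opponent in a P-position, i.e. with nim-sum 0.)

Compute the nim-sum pairwise:
1 ^ 6 = 7
7 ^ 8 = 15
15 ^ 5 = 10
10 ^ 11 = 1
The overall nim-sum is X = 1. A row of size p has a winning move iff p XOR X < p (reduce it to p XOR X).
  1: 1 XOR 1 = 0 < 1 — winning move (to 0).
  6: 6 XOR 1 = 7 ≥ 6 — no move.
  8: 8 XOR 1 = 9 ≥ 8 — no move.
  5: 5 XOR 1 = 4 < 5 — winning move (to 4).
  11: 11 XOR 1 = 10 < 11 — winning move (to 10).
That gives 3 winning moves.

3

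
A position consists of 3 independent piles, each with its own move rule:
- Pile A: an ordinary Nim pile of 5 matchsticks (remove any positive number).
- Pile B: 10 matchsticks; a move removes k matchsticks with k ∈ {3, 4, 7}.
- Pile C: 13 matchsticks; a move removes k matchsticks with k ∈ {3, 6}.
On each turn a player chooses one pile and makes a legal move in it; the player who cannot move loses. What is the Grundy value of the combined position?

Pile A is a plain Nim pile of size 5, so its Grundy value is 5.
Build the Grundy sequence for pile B with g(k) = mex{g(k−s) : s ∈ {3, 4, 7}, s ≤ k}:
g(0) = mex{} = 0
g(1) = mex{} = 0
g(2) = mex{} = 0
g(3) = mex{0} = 1
g(4) = mex{0} = 1
g(5) = mex{0} = 1
g(6) = mex{0,1} = 2
g(7) = mex{0,1} = 2
g(8) = mex{0,1} = 2
g(9) = mex{0,1,2} = 3
g(10) = mex{1,2} = 0
So g(10) = 0.
For pile C, compute g(0), g(1), … with moves {3, 6}:
k:     0  1  2  3  4  5  6  7  8  9 10 11 12 13
g(k):  0  0  0  1  1  1  2  2  2  0  0  0  1  1
So g(13) = 1.
The value of a disjunctive sum is the nim-sum of the parts.
Combined value = 5 ⊕ 0 ⊕ 1 = 4.

4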